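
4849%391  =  157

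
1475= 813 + 662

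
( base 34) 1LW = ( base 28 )2BQ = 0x76e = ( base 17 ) 69f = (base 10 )1902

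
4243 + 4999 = 9242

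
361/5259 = 361/5259 = 0.07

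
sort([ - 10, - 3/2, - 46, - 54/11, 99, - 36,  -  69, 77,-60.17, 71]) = [ - 69, - 60.17,-46, - 36, - 10, - 54/11, - 3/2,71,77,99 ]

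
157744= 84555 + 73189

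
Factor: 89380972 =2^2 * 761^1*29363^1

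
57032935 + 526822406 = 583855341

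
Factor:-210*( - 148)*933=2^3*3^2  *  5^1*7^1 * 37^1*311^1 = 28997640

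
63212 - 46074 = 17138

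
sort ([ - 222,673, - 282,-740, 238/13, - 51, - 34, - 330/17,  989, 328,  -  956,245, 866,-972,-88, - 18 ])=[ - 972,-956 , - 740,-282, - 222,-88,  -  51, - 34,-330/17,  -  18, 238/13,245,328,673, 866, 989]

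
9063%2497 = 1572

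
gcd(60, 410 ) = 10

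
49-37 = 12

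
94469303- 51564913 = 42904390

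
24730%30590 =24730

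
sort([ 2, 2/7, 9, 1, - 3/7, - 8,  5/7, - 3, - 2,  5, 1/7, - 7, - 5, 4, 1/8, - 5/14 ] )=[-8,-7, - 5, - 3,-2, - 3/7, - 5/14,1/8, 1/7, 2/7,5/7, 1, 2, 4, 5, 9 ] 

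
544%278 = 266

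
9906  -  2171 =7735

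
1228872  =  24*51203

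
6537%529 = 189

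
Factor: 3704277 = 3^1*1234759^1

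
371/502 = 371/502 = 0.74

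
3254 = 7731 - 4477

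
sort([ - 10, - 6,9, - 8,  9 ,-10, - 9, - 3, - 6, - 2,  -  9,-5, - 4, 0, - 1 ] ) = [ - 10,  -  10, - 9, - 9, - 8,  -  6,  -  6, - 5, - 4, - 3, - 2,-1, 0,9, 9]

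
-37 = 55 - 92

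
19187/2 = 19187/2  =  9593.50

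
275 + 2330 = 2605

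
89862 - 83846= 6016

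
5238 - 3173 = 2065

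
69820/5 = 13964 = 13964.00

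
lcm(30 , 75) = 150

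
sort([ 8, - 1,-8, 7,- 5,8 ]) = [-8,-5, - 1,7,8,8 ] 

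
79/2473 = 79/2473 = 0.03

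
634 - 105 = 529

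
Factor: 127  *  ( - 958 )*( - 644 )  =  78352904= 2^3*7^1*23^1*127^1*479^1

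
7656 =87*88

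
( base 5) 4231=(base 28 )K6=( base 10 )566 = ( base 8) 1066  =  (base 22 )13G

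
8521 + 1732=10253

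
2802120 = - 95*(  -  29496)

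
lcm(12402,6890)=62010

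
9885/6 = 3295/2 = 1647.50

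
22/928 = 11/464  =  0.02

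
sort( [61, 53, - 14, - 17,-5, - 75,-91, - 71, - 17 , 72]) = [ - 91,-75, - 71,-17, - 17, - 14,-5, 53, 61, 72]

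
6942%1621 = 458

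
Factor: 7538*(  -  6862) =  -2^2 * 47^1*73^1 * 3769^1 = - 51725756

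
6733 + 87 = 6820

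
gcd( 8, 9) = 1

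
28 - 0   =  28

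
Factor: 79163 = 7^1*43^1*263^1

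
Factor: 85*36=3060 =2^2 * 3^2*5^1*17^1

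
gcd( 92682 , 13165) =1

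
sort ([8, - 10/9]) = [-10/9,8 ]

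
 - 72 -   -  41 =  - 31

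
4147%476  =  339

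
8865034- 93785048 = -84920014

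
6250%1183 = 335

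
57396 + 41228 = 98624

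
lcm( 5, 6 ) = 30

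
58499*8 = 467992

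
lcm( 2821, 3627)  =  25389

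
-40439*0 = 0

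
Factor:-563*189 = -3^3 * 7^1 * 563^1 = -  106407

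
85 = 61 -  - 24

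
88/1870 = 4/85= 0.05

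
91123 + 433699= 524822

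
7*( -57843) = -404901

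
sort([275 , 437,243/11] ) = [243/11, 275, 437] 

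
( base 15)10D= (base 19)CA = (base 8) 356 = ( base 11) 1a7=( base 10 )238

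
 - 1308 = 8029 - 9337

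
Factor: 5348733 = 3^1*13^1 * 137147^1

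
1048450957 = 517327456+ 531123501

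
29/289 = 29/289 = 0.10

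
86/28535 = 86/28535 = 0.00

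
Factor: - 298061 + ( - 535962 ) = - 834023 = - 834023^1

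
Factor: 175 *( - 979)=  - 5^2*7^1*11^1*89^1 =-  171325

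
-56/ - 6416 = 7/802 = 0.01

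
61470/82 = 30735/41  =  749.63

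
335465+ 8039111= 8374576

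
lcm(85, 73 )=6205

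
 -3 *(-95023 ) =285069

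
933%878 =55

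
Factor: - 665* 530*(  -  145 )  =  51105250 = 2^1* 5^3  *7^1*19^1*29^1*53^1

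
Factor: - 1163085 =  -3^1*5^1*7^1*11^1 * 19^1*53^1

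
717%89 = 5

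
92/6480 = 23/1620 = 0.01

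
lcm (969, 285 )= 4845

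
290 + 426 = 716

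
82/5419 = 82/5419 = 0.02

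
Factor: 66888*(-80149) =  - 2^3*3^2*929^1*80149^1  =  - 5361006312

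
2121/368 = 5+ 281/368 =5.76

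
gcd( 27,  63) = 9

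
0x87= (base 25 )5a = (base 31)4B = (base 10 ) 135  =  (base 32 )47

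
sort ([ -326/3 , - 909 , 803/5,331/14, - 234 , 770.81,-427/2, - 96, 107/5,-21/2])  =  [ - 909,-234 , - 427/2, - 326/3,-96,-21/2,107/5, 331/14,803/5 , 770.81]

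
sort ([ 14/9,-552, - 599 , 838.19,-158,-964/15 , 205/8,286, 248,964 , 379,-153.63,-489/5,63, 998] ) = [  -  599,-552, - 158, - 153.63, - 489/5, - 964/15,14/9,205/8,63,248,286, 379,838.19, 964, 998 ]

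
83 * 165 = 13695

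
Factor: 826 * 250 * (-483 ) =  - 99739500 = - 2^2  *3^1*5^3*7^2 * 23^1*59^1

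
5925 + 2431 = 8356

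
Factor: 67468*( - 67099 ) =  - 2^2*17^1*101^1*167^1*3947^1 = - 4527035332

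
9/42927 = 3/14309= 0.00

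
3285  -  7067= -3782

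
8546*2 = 17092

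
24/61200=1/2550 = 0.00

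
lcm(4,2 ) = 4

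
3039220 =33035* 92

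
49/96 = 49/96 = 0.51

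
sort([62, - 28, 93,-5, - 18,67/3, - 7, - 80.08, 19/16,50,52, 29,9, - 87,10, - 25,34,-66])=[ - 87,-80.08  ,  -  66, - 28 , - 25, -18 , - 7, - 5,19/16, 9, 10, 67/3,29, 34,  50,52, 62, 93]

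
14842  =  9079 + 5763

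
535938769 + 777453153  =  1313391922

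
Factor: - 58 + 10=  - 2^4*3^1  =  -48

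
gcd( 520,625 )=5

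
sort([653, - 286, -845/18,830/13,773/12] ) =[ - 286,-845/18,830/13, 773/12,653] 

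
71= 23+48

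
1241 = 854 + 387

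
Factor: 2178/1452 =3/2 = 2^ (-1 )*3^1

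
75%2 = 1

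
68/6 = 34/3 = 11.33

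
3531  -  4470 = -939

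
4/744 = 1/186 = 0.01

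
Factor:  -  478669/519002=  - 2^(- 1)*11^( - 1)*17^1*31^( - 1 ) * 37^1 = -629/682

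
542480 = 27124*20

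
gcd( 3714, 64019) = 1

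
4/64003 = 4/64003 = 0.00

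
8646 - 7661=985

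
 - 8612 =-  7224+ - 1388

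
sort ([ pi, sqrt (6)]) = [ sqrt(6), pi]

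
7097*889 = 6309233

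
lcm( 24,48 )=48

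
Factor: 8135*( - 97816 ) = -2^3*5^1*1627^1*12227^1 = -795733160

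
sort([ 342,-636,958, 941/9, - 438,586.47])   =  [ - 636, - 438,941/9,  342, 586.47,958]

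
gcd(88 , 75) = 1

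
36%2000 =36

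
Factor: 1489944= 2^3 * 3^1*62081^1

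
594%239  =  116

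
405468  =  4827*84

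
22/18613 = 22/18613 = 0.00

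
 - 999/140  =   - 999/140 = - 7.14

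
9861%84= 33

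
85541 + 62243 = 147784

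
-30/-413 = 30/413 = 0.07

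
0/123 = 0  =  0.00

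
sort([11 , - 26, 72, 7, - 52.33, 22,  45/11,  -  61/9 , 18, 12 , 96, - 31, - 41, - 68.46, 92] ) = [ - 68.46,-52.33, - 41 , - 31, - 26, - 61/9,45/11,7 , 11, 12,18, 22,72  ,  92,96] 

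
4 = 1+3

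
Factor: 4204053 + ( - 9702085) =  - 2^4 * 343627^1 = - 5498032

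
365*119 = 43435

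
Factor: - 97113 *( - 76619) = 3^1*17^1*4507^1*32371^1 = 7440700947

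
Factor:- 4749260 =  - 2^2*5^1 * 83^1*2861^1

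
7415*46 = 341090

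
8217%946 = 649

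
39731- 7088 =32643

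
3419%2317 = 1102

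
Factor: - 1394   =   - 2^1 * 17^1*41^1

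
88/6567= 8/597 = 0.01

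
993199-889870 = 103329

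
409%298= 111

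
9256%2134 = 720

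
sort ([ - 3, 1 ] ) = [ - 3, 1 ]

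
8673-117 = 8556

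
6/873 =2/291 =0.01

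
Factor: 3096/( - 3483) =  - 2^3*3^( - 2) = - 8/9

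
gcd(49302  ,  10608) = 6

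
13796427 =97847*141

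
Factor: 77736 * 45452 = 2^5*3^1*11^1*41^1*79^1*1033^1 = 3533256672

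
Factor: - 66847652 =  - 2^2*281^1*59473^1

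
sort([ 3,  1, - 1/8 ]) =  [  -  1/8, 1,  3] 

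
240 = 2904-2664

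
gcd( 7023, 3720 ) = 3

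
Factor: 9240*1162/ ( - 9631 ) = -10736880/9631 = - 2^4* 3^1 * 5^1 *7^2 * 11^1*83^1*9631^( - 1 )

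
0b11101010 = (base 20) be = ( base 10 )234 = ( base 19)c6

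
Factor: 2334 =2^1*3^1*389^1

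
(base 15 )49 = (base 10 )69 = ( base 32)25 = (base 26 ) 2H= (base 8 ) 105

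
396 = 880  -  484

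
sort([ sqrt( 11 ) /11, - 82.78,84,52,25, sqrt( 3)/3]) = [ - 82.78,sqrt(11) /11, sqrt( 3)/3,25, 52, 84]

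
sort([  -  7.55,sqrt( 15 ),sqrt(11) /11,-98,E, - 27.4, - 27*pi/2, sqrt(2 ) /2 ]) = [  -  98, - 27 * pi/2, - 27.4, - 7.55,sqrt( 11)/11, sqrt( 2)/2 , E,  sqrt( 15)]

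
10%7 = 3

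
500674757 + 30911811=531586568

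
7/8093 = 7/8093 = 0.00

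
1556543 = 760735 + 795808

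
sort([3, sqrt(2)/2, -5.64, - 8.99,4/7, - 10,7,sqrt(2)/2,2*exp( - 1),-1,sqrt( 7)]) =[ - 10, - 8.99,-5.64,- 1,4/7,sqrt( 2)/2,sqrt(2 ) /2,2*exp(  -  1),sqrt(  7)  ,  3,7]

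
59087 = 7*8441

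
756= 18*42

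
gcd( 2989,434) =7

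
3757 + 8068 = 11825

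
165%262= 165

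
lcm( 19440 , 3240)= 19440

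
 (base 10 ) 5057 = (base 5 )130212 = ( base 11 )3888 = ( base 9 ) 6838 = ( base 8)11701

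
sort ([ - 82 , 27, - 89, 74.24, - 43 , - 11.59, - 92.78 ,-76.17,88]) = [ - 92.78, - 89 , - 82, - 76.17, -43, - 11.59, 27,74.24,88 ]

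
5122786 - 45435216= - 40312430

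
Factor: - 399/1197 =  - 3^ ( - 1) = - 1/3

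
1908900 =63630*30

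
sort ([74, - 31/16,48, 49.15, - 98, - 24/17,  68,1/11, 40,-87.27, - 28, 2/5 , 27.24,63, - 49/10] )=[ - 98, - 87.27, - 28, - 49/10, - 31/16, - 24/17, 1/11, 2/5, 27.24, 40,  48, 49.15,63, 68, 74 ]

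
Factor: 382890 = 2^1*3^1*5^1 * 12763^1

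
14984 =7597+7387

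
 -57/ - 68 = 57/68 = 0.84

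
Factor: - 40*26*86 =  -2^5 * 5^1*13^1*43^1 =- 89440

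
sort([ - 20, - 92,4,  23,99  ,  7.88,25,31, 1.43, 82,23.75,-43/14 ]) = [  -  92 ,-20, - 43/14, 1.43  ,  4,7.88, 23, 23.75, 25, 31,82,99 ]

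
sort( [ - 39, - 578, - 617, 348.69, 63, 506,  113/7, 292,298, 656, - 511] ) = [ - 617,  -  578, - 511, - 39, 113/7,63,292,298, 348.69,506,656] 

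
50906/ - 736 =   -  25453/368=- 69.17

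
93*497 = 46221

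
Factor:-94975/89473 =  -5^2* 29^1*683^ ( - 1) = -725/683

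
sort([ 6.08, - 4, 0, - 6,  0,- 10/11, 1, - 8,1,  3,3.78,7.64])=[-8, - 6, - 4, - 10/11 , 0,0, 1,  1,  3,3.78, 6.08,7.64 ] 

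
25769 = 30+25739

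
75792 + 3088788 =3164580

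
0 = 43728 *0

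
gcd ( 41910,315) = 15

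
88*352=30976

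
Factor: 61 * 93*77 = 436821  =  3^1*7^1*11^1*31^1*61^1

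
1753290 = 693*2530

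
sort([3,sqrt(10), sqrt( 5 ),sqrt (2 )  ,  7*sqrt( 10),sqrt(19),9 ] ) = [sqrt(2 ), sqrt( 5), 3,sqrt(10 ),  sqrt( 19),9,7*sqrt(10)]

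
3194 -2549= 645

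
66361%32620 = 1121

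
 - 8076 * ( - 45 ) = 363420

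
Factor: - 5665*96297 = - 3^1*5^1*11^1*103^1* 32099^1 = - 545522505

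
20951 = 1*20951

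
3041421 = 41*74181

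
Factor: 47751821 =13^1 * 3673217^1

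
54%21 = 12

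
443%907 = 443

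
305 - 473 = - 168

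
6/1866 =1/311  =  0.00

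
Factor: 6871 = 6871^1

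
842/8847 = 842/8847 =0.10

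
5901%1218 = 1029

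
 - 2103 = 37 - 2140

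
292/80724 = 73/20181 =0.00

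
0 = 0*5855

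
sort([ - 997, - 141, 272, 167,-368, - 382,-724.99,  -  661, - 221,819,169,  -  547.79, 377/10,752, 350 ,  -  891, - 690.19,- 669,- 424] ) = [- 997,- 891, - 724.99,-690.19,-669, -661,-547.79,- 424,  -  382, - 368 ,  -  221,-141, 377/10, 167 , 169, 272,350, 752,819]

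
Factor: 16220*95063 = 2^2*5^1* 811^1*95063^1=1541921860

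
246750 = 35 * 7050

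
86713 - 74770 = 11943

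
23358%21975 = 1383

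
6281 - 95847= - 89566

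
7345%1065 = 955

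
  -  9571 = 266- 9837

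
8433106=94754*89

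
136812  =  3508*39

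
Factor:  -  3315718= -2^1*7^1  *37^2*173^1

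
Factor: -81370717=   -  81370717^1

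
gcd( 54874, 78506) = 2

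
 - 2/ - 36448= 1/18224 = 0.00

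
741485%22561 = 19533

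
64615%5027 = 4291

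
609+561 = 1170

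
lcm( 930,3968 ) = 59520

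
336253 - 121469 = 214784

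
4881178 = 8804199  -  3923021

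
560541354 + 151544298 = 712085652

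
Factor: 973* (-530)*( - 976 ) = 503313440 = 2^5*5^1*7^1*53^1 *61^1*139^1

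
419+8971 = 9390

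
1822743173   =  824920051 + 997823122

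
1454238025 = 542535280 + 911702745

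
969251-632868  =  336383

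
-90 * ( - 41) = 3690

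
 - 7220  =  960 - 8180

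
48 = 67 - 19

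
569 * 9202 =5235938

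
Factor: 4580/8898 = 2^1*3^ ( - 1)*5^1*229^1*1483^ ( - 1) =2290/4449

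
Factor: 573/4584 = 2^( - 3)= 1/8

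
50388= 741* 68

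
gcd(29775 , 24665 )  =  5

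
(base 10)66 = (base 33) 20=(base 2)1000010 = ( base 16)42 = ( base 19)39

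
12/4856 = 3/1214 = 0.00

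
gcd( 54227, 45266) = 1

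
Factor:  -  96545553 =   -  3^1*13^1*29^1*85363^1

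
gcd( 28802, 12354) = 2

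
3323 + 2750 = 6073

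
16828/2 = 8414 = 8414.00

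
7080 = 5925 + 1155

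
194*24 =4656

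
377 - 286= 91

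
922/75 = 12 + 22/75 = 12.29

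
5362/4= 1340 + 1/2 = 1340.50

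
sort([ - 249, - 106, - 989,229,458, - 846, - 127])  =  [- 989, - 846, -249, - 127, - 106, 229 , 458]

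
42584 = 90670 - 48086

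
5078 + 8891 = 13969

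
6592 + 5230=11822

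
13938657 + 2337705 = 16276362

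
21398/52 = 823/2 = 411.50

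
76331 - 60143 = 16188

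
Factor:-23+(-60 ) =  - 83^1 = - 83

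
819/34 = 819/34 = 24.09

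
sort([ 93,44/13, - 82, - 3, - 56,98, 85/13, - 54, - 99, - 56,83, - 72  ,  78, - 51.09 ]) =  [-99, - 82 , - 72, - 56 , - 56, - 54, - 51.09, - 3,44/13, 85/13,78, 83, 93 , 98]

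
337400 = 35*9640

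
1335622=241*5542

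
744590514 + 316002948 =1060593462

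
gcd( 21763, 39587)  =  1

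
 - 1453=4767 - 6220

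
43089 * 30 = 1292670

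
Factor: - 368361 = - 3^3  *  7^1*1949^1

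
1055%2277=1055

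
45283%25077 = 20206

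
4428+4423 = 8851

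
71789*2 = 143578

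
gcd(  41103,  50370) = 3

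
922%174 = 52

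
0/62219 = 0 = 0.00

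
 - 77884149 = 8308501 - 86192650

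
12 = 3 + 9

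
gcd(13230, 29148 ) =42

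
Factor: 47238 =2^1*3^1*7873^1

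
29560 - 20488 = 9072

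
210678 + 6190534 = 6401212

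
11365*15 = 170475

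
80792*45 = 3635640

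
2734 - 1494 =1240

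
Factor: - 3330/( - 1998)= 5/3= 3^( - 1 )*5^1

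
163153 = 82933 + 80220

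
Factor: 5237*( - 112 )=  - 2^4*7^1*5237^1 = - 586544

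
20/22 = 10/11= 0.91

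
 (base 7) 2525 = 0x3b6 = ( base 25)1d0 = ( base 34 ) rw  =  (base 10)950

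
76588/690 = 38294/345 = 111.00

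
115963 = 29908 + 86055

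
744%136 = 64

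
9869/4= 2467+ 1/4 = 2467.25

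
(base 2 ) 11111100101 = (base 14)a45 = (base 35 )1MQ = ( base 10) 2021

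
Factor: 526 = 2^1*263^1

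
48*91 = 4368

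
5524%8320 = 5524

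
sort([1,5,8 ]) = [ 1,5,8 ]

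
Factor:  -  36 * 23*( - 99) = 81972 = 2^2*3^4*11^1 * 23^1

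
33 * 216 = 7128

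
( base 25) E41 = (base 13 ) 404B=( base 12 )5157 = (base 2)10001010010011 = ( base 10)8851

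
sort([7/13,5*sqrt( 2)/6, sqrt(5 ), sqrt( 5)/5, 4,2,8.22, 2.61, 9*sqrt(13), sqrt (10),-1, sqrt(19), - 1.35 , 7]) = [ - 1.35, - 1, sqrt (5)/5, 7/13, 5*sqrt(2 )/6,  2,sqrt( 5 ), 2.61, sqrt( 10)  ,  4, sqrt(19), 7, 8.22, 9*sqrt ( 13)] 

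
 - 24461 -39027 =-63488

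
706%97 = 27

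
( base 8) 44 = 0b100100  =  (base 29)17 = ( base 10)36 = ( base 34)12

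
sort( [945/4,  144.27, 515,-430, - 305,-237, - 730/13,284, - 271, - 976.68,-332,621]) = [ - 976.68, - 430, - 332, - 305, - 271, - 237, - 730/13,144.27,945/4, 284,515,  621] 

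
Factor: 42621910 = 2^1 * 5^1*4262191^1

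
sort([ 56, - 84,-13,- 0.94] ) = [  -  84,-13,  -  0.94, 56 ]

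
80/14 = 5+5/7 = 5.71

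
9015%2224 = 119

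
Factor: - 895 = - 5^1*179^1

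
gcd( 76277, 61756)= 1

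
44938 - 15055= 29883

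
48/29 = 48/29 = 1.66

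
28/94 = 14/47 = 0.30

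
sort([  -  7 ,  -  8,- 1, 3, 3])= [ - 8,- 7,-1,3, 3]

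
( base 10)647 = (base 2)1010000111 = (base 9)788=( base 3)212222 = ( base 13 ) 3AA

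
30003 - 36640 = - 6637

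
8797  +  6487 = 15284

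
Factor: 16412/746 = 22= 2^1*11^1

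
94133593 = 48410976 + 45722617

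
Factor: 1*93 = 3^1 * 31^1 = 93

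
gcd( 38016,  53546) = 2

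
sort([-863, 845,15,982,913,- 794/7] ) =[ - 863,  -  794/7,15, 845, 913 , 982] 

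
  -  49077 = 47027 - 96104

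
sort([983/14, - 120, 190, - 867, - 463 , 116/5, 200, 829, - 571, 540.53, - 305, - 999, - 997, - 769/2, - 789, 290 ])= [ - 999, - 997, - 867, - 789, - 571, - 463, - 769/2,- 305, - 120 , 116/5, 983/14  ,  190, 200, 290, 540.53, 829 ]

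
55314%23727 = 7860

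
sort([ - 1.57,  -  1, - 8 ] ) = [-8, - 1.57, - 1 ] 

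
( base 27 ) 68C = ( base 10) 4602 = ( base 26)6l0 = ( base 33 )47F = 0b1000111111010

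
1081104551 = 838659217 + 242445334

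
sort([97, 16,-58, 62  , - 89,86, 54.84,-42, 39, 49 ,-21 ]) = [-89,  -  58,-42, - 21,16 , 39, 49, 54.84, 62, 86,97 ]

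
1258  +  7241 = 8499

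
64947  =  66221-1274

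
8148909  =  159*51251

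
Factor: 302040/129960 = 839/361 = 19^( - 2 )*839^1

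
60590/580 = 6059/58 = 104.47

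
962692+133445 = 1096137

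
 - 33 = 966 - 999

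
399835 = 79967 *5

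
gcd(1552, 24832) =1552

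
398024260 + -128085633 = 269938627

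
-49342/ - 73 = 49342/73 = 675.92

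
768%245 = 33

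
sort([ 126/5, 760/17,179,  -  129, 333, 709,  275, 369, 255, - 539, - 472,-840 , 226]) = [ -840, - 539,-472,-129,  126/5, 760/17,179, 226,255, 275,333, 369,709]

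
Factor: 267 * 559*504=75223512 = 2^3*3^3*7^1*13^1*43^1*89^1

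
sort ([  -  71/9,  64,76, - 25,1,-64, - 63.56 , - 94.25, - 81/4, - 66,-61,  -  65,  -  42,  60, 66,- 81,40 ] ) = [-94.25,-81, - 66,-65,  -  64, - 63.56,-61,-42,  -  25 ,-81/4, - 71/9,  1, 40, 60,  64,  66,76]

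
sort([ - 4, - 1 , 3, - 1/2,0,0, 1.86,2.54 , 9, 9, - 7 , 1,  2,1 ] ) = [ - 7, - 4, - 1, - 1/2,0,0, 1, 1, 1.86,2,2.54,3, 9,  9 ]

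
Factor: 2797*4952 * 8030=111221474320 = 2^4*5^1*11^1*73^1*619^1 * 2797^1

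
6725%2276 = 2173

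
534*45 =24030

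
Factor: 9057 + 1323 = 2^2*3^1 * 5^1*173^1 = 10380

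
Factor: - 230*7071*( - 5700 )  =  9270081000 = 2^3* 3^2*5^3*19^1*23^1*2357^1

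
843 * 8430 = 7106490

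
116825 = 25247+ 91578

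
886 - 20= 866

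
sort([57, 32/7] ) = [32/7, 57 ] 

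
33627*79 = 2656533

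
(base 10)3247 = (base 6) 23011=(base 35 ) 2mr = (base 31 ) 3bn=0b110010101111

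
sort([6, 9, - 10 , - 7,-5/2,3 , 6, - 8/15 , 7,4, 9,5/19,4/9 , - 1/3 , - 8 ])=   [ - 10,-8,-7  , - 5/2,-8/15, - 1/3, 5/19, 4/9 , 3,4, 6, 6,7, 9, 9 ]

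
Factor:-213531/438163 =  - 327/671 = -3^1 * 11^( - 1)*61^( - 1 )*  109^1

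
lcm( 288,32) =288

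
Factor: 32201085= 3^1*5^1*7^2*193^1*227^1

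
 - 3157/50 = -64 + 43/50  =  - 63.14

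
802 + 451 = 1253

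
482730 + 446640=929370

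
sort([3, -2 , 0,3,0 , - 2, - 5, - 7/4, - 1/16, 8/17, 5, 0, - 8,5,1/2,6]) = [ - 8, - 5,- 2, - 2, - 7/4, - 1/16,0, 0 , 0,  8/17,1/2,3 , 3,5 , 5,6] 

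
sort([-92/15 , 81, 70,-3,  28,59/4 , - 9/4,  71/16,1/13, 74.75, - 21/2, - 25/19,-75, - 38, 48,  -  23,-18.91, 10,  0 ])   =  [- 75,- 38, - 23,-18.91, - 21/2,-92/15 , - 3,-9/4,- 25/19,0,1/13,71/16,10,59/4,28, 48 , 70, 74.75,81]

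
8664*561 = 4860504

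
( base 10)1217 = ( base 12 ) 855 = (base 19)371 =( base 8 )2301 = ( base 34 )11r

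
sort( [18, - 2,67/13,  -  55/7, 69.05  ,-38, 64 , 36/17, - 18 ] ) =[-38, - 18,  -  55/7, - 2, 36/17 , 67/13,18,64,69.05]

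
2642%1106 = 430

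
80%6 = 2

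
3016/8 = 377=377.00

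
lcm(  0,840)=0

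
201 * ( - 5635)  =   - 1132635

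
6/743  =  6/743=0.01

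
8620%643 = 261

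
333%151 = 31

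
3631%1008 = 607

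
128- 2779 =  - 2651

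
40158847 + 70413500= 110572347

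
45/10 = 4 + 1/2 = 4.50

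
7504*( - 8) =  - 60032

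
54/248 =27/124  =  0.22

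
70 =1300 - 1230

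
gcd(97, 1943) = 1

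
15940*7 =111580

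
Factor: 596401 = 13^2 * 3529^1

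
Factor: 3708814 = 2^1 * 1854407^1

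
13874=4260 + 9614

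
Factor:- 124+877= 753 = 3^1 * 251^1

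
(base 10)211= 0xD3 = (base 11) 182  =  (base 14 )111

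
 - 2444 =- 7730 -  - 5286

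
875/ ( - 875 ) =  - 1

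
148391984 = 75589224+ 72802760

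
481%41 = 30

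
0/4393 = 0 = 0.00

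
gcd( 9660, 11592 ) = 1932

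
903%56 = 7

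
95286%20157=14658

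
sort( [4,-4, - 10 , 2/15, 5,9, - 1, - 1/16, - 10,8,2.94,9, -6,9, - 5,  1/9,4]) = [ - 10, - 10, - 6,  -  5, - 4, - 1, - 1/16,1/9, 2/15, 2.94,4,4,5,8 , 9,9,9 ]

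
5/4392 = 5/4392=0.00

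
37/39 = 37/39 = 0.95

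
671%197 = 80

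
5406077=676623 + 4729454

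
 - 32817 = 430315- 463132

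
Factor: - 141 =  - 3^1*47^1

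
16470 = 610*27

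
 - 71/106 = -71/106=- 0.67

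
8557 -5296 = 3261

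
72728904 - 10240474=62488430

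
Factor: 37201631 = 37201631^1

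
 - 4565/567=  - 4565/567 = - 8.05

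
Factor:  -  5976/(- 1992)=3 = 3^1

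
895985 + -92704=803281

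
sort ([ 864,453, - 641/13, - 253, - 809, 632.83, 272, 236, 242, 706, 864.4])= [ - 809,- 253 , - 641/13, 236,  242,272, 453, 632.83,706,864, 864.4 ]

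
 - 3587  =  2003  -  5590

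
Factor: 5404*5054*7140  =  2^5*3^1*5^1*7^3 * 17^1*19^2 *193^1 = 195006366240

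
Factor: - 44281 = -44281^1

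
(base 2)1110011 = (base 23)50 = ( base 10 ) 115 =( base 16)73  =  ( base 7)223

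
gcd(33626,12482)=2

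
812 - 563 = 249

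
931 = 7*133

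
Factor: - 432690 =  - 2^1  *3^1*5^1*14423^1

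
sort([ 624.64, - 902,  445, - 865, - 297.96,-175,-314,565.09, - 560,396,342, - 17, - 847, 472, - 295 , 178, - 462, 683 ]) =[ - 902, - 865, - 847, - 560, - 462,-314, - 297.96,- 295, - 175,- 17, 178, 342, 396, 445, 472,565.09,  624.64,683]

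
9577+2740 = 12317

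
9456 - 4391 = 5065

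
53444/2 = 26722 = 26722.00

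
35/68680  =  7/13736 = 0.00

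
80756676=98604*819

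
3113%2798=315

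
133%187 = 133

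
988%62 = 58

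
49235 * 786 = 38698710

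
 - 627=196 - 823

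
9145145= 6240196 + 2904949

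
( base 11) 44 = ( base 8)60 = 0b110000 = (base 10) 48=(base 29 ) 1j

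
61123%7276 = 2915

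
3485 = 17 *205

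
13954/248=6977/124 = 56.27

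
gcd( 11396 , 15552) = 4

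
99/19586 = 99/19586  =  0.01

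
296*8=2368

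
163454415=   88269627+75184788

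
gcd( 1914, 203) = 29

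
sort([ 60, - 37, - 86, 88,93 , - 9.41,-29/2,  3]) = [  -  86, - 37, - 29/2, - 9.41, 3,60, 88, 93 ] 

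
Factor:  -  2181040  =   - 2^4* 5^1*137^1*199^1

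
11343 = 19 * 597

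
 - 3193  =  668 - 3861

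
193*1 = 193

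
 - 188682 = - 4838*39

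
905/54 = 16  +  41/54 = 16.76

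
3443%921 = 680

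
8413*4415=37143395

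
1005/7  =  1005/7 =143.57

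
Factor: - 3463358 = - 2^1*19^1*91141^1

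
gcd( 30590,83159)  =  1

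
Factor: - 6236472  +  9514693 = 3278221  =  3278221^1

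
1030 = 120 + 910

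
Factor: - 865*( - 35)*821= 5^2*7^1*173^1*821^1= 24855775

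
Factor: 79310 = 2^1*5^1*7^1*11^1*103^1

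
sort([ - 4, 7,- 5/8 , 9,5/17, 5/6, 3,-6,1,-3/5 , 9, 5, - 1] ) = [ - 6, - 4,-1, - 5/8,  -  3/5 , 5/17,  5/6,1, 3,  5, 7,9,  9 ] 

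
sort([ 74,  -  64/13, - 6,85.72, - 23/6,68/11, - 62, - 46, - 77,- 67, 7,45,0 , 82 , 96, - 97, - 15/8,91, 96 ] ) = [ - 97, - 77,-67, - 62 , - 46, - 6, - 64/13  , - 23/6, - 15/8,0,68/11,7,45,74,  82,85.72, 91,96,96] 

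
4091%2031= 29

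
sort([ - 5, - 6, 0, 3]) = [ - 6, - 5, 0,3]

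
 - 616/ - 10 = 61 + 3/5 =61.60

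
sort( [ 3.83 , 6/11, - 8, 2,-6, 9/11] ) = [ - 8,-6,  6/11, 9/11, 2,3.83 ] 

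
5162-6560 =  - 1398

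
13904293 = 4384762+9519531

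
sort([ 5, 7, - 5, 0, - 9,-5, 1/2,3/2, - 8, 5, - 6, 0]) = [  -  9, - 8, - 6 ,-5, - 5, 0, 0, 1/2,3/2 , 5 , 5, 7]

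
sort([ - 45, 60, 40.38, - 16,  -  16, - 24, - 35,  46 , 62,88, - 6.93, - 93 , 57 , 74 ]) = [ - 93  , - 45, - 35, -24, - 16 , - 16,  -  6.93 , 40.38, 46,57, 60 , 62, 74, 88 ]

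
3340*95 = 317300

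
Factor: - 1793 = -11^1*163^1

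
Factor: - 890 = -2^1*5^1*89^1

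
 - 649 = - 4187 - -3538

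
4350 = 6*725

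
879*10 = 8790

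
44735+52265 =97000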